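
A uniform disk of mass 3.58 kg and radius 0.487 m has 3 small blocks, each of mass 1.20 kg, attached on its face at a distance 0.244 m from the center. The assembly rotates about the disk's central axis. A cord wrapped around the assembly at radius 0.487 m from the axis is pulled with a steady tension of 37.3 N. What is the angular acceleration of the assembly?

α ≈ 28.4 rad/s²

I_disk = ½MR² = ½(3.58)(0.487)² = 0.4245 kg·m².
I_blocks = 3·m·r² = 3(1.20)(0.244)² = 0.2143 kg·m².
Total I = 0.6389 kg·m².
τ = F r = (37.3)(0.487) = 18.17 N·m.
α = τ/I = 18.17/0.6389 = 28.43 rad/s².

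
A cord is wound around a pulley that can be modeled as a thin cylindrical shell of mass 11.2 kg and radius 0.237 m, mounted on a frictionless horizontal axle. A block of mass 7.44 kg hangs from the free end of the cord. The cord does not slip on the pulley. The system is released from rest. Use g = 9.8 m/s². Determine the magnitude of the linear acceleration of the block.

a ≈ 3.91 m/s²

I = MR² = (11.2)(0.237)² = 0.6291 kg·m².
Block: mg − T = ma. Pulley: TR = Iα. No-slip: a = αR, so T = (I/R²)a = 11.20·a.
Then mg = (m + 11.20)a, so a = (7.44)(9.8)/(7.44 + 11.20) = 3.912 m/s².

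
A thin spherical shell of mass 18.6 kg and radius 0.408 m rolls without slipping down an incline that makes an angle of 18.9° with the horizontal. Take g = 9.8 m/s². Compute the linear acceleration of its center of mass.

a ≈ 1.90 m/s²

Translation along the incline: Mg sinθ − f = Ma.
Rotation about the center: fR = Iα with I = (2/3)MR². No-slip gives a = αR, so f = (I/R²)a = (2/3)M a.
Substituting: Mg sinθ = (1 + 0.6667)Ma, so a = g sinθ/(1 + 0.6667) = (9.8) sin 18.9° / 1.667 = 1.905 m/s².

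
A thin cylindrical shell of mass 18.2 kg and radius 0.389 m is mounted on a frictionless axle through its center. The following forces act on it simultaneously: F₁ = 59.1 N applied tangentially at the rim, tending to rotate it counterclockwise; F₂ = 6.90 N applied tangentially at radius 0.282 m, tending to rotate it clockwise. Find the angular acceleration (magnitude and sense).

I = MR² = (18.2)(0.389)² = 2.754 kg·m².
Taking counterclockwise as positive: τ₁ = +(59.1)(0.389) = +22.99 N·m; τ₂ = −(6.90)(0.282) = −1.946 N·m.
Net torque τ = 21.04 N·m.
α = τ/I = 21.04/2.754 = 7.641 rad/s².

α ≈ 7.64 rad/s², counterclockwise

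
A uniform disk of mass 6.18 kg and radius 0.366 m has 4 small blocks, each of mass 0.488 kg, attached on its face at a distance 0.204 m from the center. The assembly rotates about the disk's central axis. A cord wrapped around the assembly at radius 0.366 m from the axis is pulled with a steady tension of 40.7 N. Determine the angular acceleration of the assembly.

I_disk = ½MR² = ½(6.18)(0.366)² = 0.4139 kg·m².
I_blocks = 4·m·r² = 4(0.488)(0.204)² = 0.08123 kg·m².
Total I = 0.4952 kg·m².
τ = F r = (40.7)(0.366) = 14.90 N·m.
α = τ/I = 14.90/0.4952 = 30.08 rad/s².

α ≈ 30.1 rad/s²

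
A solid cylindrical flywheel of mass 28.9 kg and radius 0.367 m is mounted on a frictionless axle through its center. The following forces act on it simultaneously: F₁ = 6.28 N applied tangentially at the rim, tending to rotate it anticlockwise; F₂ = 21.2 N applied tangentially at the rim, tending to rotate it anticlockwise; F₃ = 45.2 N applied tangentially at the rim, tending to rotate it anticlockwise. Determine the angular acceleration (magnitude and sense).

α ≈ 13.7 rad/s², anticlockwise

I = ½MR² = (1/2)(28.9)(0.367)² = 1.946 kg·m².
Taking anticlockwise as positive: τ₁ = +(6.28)(0.367) = +2.305 N·m; τ₂ = +(21.2)(0.367) = +7.780 N·m; τ₃ = +(45.2)(0.367) = +16.59 N·m.
Net torque τ = 26.67 N·m.
α = τ/I = 26.67/1.946 = 13.71 rad/s².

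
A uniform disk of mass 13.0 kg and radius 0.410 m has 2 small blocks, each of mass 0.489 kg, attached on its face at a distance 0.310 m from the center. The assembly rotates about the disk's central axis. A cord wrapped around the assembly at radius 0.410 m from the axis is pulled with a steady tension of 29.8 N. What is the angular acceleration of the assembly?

α ≈ 10.3 rad/s²

I_disk = ½MR² = ½(13.0)(0.410)² = 1.093 kg·m².
I_blocks = 2·m·r² = 2(0.489)(0.310)² = 0.09399 kg·m².
Total I = 1.187 kg·m².
τ = F r = (29.8)(0.410) = 12.22 N·m.
α = τ/I = 12.22/1.187 = 10.30 rad/s².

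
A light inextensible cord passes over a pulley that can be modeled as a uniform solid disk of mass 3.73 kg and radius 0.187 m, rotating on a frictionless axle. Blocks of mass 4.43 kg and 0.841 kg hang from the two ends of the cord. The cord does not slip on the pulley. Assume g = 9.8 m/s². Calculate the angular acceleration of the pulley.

α ≈ 26.4 rad/s²

I = ½MR² = (1/2)(3.73)(0.187)² = 0.06522 kg·m².
Heavier block: m₁g − T₁ = m₁a. Lighter block: T₂ − m₂g = m₂a.
Pulley: (T₁ − T₂)R = Iα = I(a/R), so T₁ − T₂ = (I/R²)a = (1/2)M_p a = 1.865·a.
Adding the three: (m₁ − m₂)g = (m₁ + m₂ + 1.865)a, so a = (4.43 − 0.841)(9.8)/(4.43 + 0.841 + 1.865) = 4.929 m/s².
α = a/R = 4.929/0.187 = 26.36 rad/s².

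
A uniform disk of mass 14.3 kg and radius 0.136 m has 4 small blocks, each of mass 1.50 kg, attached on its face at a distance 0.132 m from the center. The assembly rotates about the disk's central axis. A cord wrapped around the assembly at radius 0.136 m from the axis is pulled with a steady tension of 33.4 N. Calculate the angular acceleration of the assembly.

I_disk = ½MR² = ½(14.3)(0.136)² = 0.1322 kg·m².
I_blocks = 4·m·r² = 4(1.50)(0.132)² = 0.1045 kg·m².
Total I = 0.2368 kg·m².
τ = F r = (33.4)(0.136) = 4.542 N·m.
α = τ/I = 4.542/0.2368 = 19.18 rad/s².

α ≈ 19.2 rad/s²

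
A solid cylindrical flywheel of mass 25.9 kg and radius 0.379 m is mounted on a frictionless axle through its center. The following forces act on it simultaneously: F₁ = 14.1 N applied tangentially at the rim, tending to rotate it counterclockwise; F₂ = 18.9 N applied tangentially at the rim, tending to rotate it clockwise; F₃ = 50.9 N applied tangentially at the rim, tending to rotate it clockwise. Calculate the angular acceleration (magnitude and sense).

α ≈ 11.3 rad/s², clockwise

I = ½MR² = (1/2)(25.9)(0.379)² = 1.860 kg·m².
Taking counterclockwise as positive: τ₁ = +(14.1)(0.379) = +5.344 N·m; τ₂ = −(18.9)(0.379) = −7.163 N·m; τ₃ = −(50.9)(0.379) = −19.29 N·m.
Net torque τ = -21.11 N·m.
α = τ/I = -21.11/1.860 = -11.35 rad/s².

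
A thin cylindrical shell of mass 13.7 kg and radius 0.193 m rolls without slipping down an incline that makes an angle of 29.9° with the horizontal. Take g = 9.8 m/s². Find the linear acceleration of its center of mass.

Translation along the incline: Mg sinθ − f = Ma.
Rotation about the center: fR = Iα with I = MR². No-slip gives a = αR, so f = (I/R²)a = M a.
Substituting: Mg sinθ = (1 + 1.000)Ma, so a = g sinθ/(1 + 1.000) = (9.8) sin 29.9° / 2.000 = 2.443 m/s².

a ≈ 2.44 m/s²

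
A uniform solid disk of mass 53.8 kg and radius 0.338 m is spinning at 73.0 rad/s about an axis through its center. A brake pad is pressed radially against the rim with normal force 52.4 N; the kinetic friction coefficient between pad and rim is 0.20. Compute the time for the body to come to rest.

t ≈ 63.3 s

I = ½MR² = (1/2)(53.8)(0.338)² = 3.073 kg·m².
Friction force f = μN = (0.20)(52.4) = 10.48 N at the rim; torque magnitude τ = fR = 3.542 N·m, opposing ω.
|α| = τ/I = 3.542/3.073 = 1.153 rad/s² (deceleration).
0 = ω₀ − |α|t ⇒ t = ω₀/|α| = 73.0/1.153 = 63.33 s.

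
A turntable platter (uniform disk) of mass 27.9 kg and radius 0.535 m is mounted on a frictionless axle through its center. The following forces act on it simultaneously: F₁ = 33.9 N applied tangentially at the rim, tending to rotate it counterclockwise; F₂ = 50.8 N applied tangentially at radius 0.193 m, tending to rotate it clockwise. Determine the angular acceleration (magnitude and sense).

I = ½MR² = (1/2)(27.9)(0.535)² = 3.993 kg·m².
Taking counterclockwise as positive: τ₁ = +(33.9)(0.535) = +18.14 N·m; τ₂ = −(50.8)(0.193) = −9.804 N·m.
Net torque τ = 8.332 N·m.
α = τ/I = 8.332/3.993 = 2.087 rad/s².

α ≈ 2.09 rad/s², counterclockwise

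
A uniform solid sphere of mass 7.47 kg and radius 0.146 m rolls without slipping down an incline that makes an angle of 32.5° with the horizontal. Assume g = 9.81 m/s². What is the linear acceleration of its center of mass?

a ≈ 3.76 m/s²

Translation along the incline: Mg sinθ − f = Ma.
Rotation about the center: fR = Iα with I = (2/5)MR². No-slip gives a = αR, so f = (I/R²)a = (2/5)M a.
Substituting: Mg sinθ = (1 + 0.4000)Ma, so a = g sinθ/(1 + 0.4000) = (9.81) sin 32.5° / 1.400 = 3.765 m/s².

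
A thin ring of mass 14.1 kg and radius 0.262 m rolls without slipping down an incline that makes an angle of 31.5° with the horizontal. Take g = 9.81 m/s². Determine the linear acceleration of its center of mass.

Translation along the incline: Mg sinθ − f = Ma.
Rotation about the center: fR = Iα with I = MR². No-slip gives a = αR, so f = (I/R²)a = M a.
Substituting: Mg sinθ = (1 + 1.000)Ma, so a = g sinθ/(1 + 1.000) = (9.81) sin 31.5° / 2.000 = 2.563 m/s².

a ≈ 2.56 m/s²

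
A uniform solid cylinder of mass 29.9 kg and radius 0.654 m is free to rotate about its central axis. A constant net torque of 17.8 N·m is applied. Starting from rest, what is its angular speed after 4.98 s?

ω ≈ 13.9 rad/s

I = ½MR² = (1/2)(29.9)(0.654)² = 6.394 kg·m².
α = τ/I = 17.8/6.394 = 2.784 rad/s².
ω = ω₀ + αt = 0 + (2.784)(4.98) = 13.86 rad/s.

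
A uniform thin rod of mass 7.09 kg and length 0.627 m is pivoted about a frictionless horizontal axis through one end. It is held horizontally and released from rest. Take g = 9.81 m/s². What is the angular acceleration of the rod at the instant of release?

α ≈ 23.5 rad/s²

About the pivot, I = (1/3)ML² = (1/3)(7.09)(0.627)² = 0.9291 kg·m².
The weight acts at the center, a distance L/2 = 0.3135 m from the pivot; τ = Mg(L/2) = 21.80 N·m.
α = τ/I = 21.80/0.9291 = 23.47 rad/s².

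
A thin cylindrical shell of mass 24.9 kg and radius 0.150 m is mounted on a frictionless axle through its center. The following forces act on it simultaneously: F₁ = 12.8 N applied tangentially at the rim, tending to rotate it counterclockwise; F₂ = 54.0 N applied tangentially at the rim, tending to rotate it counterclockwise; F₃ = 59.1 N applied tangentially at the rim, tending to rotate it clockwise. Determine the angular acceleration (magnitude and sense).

I = MR² = (24.9)(0.150)² = 0.5602 kg·m².
Taking counterclockwise as positive: τ₁ = +(12.8)(0.150) = +1.920 N·m; τ₂ = +(54.0)(0.150) = +8.100 N·m; τ₃ = −(59.1)(0.150) = −8.865 N·m.
Net torque τ = 1.155 N·m.
α = τ/I = 1.155/0.5602 = 2.062 rad/s².

α ≈ 2.06 rad/s², counterclockwise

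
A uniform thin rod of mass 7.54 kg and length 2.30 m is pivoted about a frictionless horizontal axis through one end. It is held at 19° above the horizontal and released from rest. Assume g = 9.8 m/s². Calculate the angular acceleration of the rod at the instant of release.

α ≈ 6.04 rad/s²

About the pivot, I = (1/3)ML² = (1/3)(7.54)(2.30)² = 13.30 kg·m².
The weight acts at the center, a distance L/2 = 1.150 m from the pivot; τ = Mg(L/2) cos 19° = 80.35 N·m.
α = τ/I = 80.35/13.30 = 6.043 rad/s².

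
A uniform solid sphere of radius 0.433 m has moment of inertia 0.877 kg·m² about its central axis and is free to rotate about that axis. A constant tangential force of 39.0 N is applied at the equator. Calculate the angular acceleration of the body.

τ = F R = (39.0)(0.433) = 16.89 N·m.
Newton's second law for rotation, τ = Iα, gives α = τ/I = 16.89/0.8770 = 19.26 rad/s².

α ≈ 19.3 rad/s²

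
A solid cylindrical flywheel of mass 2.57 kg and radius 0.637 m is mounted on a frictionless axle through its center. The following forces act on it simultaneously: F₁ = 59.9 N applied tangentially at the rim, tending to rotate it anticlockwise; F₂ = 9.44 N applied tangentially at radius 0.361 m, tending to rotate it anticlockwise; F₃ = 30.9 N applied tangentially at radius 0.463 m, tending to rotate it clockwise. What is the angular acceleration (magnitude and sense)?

α ≈ 52.3 rad/s², anticlockwise

I = ½MR² = (1/2)(2.57)(0.637)² = 0.5214 kg·m².
Taking anticlockwise as positive: τ₁ = +(59.9)(0.637) = +38.16 N·m; τ₂ = +(9.44)(0.361) = +3.408 N·m; τ₃ = −(30.9)(0.463) = −14.31 N·m.
Net torque τ = 27.26 N·m.
α = τ/I = 27.26/0.5214 = 52.28 rad/s².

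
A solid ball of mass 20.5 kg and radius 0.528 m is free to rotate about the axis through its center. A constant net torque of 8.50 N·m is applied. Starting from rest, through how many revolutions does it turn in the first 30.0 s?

≈ 266 revolutions

I = (2/5)MR² = (2/5)(20.5)(0.528)² = 2.286 kg·m².
α = τ/I = 8.50/2.286 = 3.718 rad/s².
θ = ½αt² = ½(3.718)(30.0)² = 1673 rad.
Revolutions = θ/(2π) = 266.3.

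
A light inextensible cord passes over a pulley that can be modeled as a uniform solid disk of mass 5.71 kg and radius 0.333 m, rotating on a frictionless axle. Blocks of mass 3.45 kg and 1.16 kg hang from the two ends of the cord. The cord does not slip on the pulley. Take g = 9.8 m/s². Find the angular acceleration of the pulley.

I = ½MR² = (1/2)(5.71)(0.333)² = 0.3166 kg·m².
Heavier block: m₁g − T₁ = m₁a. Lighter block: T₂ − m₂g = m₂a.
Pulley: (T₁ − T₂)R = Iα = I(a/R), so T₁ − T₂ = (I/R²)a = (1/2)M_p a = 2.855·a.
Adding the three: (m₁ − m₂)g = (m₁ + m₂ + 2.855)a, so a = (3.45 − 1.16)(9.8)/(3.45 + 1.16 + 2.855) = 3.006 m/s².
α = a/R = 3.006/0.333 = 9.028 rad/s².

α ≈ 9.03 rad/s²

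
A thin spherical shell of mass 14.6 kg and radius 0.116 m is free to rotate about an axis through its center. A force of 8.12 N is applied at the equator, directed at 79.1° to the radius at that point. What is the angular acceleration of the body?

I = (2/3)MR² = (2/3)(14.6)(0.116)² = 0.1310 kg·m².
Only the tangential component produces torque: τ = F R sinθ = (8.12)(0.116) sin 79.1° = 0.9249 N·m.
From τ = Iα: α = 0.9249/0.1310 = 7.062 rad/s².

α ≈ 7.06 rad/s²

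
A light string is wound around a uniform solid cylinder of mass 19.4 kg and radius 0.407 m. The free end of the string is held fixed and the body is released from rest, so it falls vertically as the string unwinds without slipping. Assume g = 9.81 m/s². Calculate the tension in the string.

T ≈ 63.4 N

Translation: Mg − T = Ma. Rotation about the center: TR = Iα with I = ½MR².
With a = αR: T = (I/R²)a = (1/2)M a, so Mg = (1 + 0.5000)Ma.
a = g/(1 + 0.5000) = 9.81/1.500 = 6.540 m/s².
T = 0.5000·M·a = (0.5000)(19.4)(6.540) = 63.44 N.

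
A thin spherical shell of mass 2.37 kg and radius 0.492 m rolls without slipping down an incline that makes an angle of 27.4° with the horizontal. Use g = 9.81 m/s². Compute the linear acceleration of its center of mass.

a ≈ 2.71 m/s²

Translation along the incline: Mg sinθ − f = Ma.
Rotation about the center: fR = Iα with I = (2/3)MR². No-slip gives a = αR, so f = (I/R²)a = (2/3)M a.
Substituting: Mg sinθ = (1 + 0.6667)Ma, so a = g sinθ/(1 + 0.6667) = (9.81) sin 27.4° / 1.667 = 2.709 m/s².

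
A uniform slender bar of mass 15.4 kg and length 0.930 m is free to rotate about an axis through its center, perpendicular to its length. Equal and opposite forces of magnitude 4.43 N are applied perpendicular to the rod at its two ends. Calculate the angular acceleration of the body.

I = (1/12)ML² = (1/12)(15.4)(0.930)² = 1.110 kg·m².
The couple gives τ = F·(L/2) + F·(L/2) = F L = (4.43)(0.930) = 4.120 N·m.
Newton's second law for rotation, τ = Iα, gives α = τ/I = 4.120/1.110 = 3.712 rad/s².

α ≈ 3.71 rad/s²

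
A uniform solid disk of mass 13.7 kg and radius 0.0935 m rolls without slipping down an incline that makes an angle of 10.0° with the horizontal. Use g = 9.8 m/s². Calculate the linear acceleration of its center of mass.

Translation along the incline: Mg sinθ − f = Ma.
Rotation about the center: fR = Iα with I = ½MR². No-slip gives a = αR, so f = (I/R²)a = (1/2)M a.
Substituting: Mg sinθ = (1 + 0.5000)Ma, so a = g sinθ/(1 + 0.5000) = (9.8) sin 10.0° / 1.500 = 1.135 m/s².

a ≈ 1.13 m/s²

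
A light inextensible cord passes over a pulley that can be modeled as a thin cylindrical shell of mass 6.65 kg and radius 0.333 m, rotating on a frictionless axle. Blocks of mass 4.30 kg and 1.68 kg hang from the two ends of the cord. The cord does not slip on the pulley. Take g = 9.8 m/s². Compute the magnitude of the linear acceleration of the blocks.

I = MR² = (6.65)(0.333)² = 0.7374 kg·m².
Heavier block: m₁g − T₁ = m₁a. Lighter block: T₂ − m₂g = m₂a.
Pulley: (T₁ − T₂)R = Iα = I(a/R), so T₁ − T₂ = (I/R²)a = 1·M_p a = 6.650·a.
Adding the three: (m₁ − m₂)g = (m₁ + m₂ + 6.650)a, so a = (4.30 − 1.68)(9.8)/(4.30 + 1.68 + 6.650) = 2.033 m/s².

a ≈ 2.03 m/s²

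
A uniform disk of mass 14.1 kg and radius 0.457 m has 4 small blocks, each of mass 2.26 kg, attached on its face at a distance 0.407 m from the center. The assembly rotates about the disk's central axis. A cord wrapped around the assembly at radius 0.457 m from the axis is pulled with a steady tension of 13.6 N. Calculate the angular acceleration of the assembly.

α ≈ 2.09 rad/s²

I_disk = ½MR² = ½(14.1)(0.457)² = 1.472 kg·m².
I_blocks = 4·m·r² = 4(2.26)(0.407)² = 1.497 kg·m².
Total I = 2.970 kg·m².
τ = F r = (13.6)(0.457) = 6.215 N·m.
α = τ/I = 6.215/2.970 = 2.093 rad/s².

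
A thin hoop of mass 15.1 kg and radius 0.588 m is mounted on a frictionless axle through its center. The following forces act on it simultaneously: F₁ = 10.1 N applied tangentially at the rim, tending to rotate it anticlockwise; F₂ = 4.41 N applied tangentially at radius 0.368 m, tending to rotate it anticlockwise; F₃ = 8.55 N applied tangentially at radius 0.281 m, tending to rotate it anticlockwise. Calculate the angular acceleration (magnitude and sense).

α ≈ 1.91 rad/s², anticlockwise

I = MR² = (15.1)(0.588)² = 5.221 kg·m².
Taking anticlockwise as positive: τ₁ = +(10.1)(0.588) = +5.939 N·m; τ₂ = +(4.41)(0.368) = +1.623 N·m; τ₃ = +(8.55)(0.281) = +2.403 N·m.
Net torque τ = 9.964 N·m.
α = τ/I = 9.964/5.221 = 1.909 rad/s².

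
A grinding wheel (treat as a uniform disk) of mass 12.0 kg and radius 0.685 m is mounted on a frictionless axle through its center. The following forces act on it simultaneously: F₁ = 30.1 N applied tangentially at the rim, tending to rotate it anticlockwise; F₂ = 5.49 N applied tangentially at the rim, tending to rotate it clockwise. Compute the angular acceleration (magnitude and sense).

I = ½MR² = (1/2)(12.0)(0.685)² = 2.815 kg·m².
Taking anticlockwise as positive: τ₁ = +(30.1)(0.685) = +20.62 N·m; τ₂ = −(5.49)(0.685) = −3.761 N·m.
Net torque τ = 16.86 N·m.
α = τ/I = 16.86/2.815 = 5.988 rad/s².

α ≈ 5.99 rad/s², anticlockwise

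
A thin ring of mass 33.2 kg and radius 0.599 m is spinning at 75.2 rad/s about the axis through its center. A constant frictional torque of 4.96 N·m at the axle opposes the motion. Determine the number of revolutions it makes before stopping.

I = MR² = (33.2)(0.599)² = 11.91 kg·m².
The net torque has magnitude 4.96 N·m, opposing ω.
|α| = τ/I = 4.960/11.91 = 0.4164 rad/s² (deceleration).
ω² = ω₀² − 2|α|θ with ω = 0 ⇒ θ = ω₀²/(2|α|) = 6791 rad = 1081 rev.

≈ 1080 revolutions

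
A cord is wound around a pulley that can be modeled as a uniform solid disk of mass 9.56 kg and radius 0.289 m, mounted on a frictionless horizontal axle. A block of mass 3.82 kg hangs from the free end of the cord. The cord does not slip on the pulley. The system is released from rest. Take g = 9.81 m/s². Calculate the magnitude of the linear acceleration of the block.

I = ½MR² = (1/2)(9.56)(0.289)² = 0.3992 kg·m².
Block: mg − T = ma. Pulley: TR = Iα. No-slip: a = αR, so T = (I/R²)a = 4.780·a.
Then mg = (m + 4.780)a, so a = (3.82)(9.81)/(3.82 + 4.780) = 4.357 m/s².

a ≈ 4.36 m/s²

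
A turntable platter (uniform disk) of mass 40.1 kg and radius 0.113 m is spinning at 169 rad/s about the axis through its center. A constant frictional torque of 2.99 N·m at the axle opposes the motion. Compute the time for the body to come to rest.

t ≈ 14.5 s

I = ½MR² = (1/2)(40.1)(0.113)² = 0.2560 kg·m².
The net torque has magnitude 2.99 N·m, opposing ω.
|α| = τ/I = 2.990/0.2560 = 11.68 rad/s² (deceleration).
0 = ω₀ − |α|t ⇒ t = ω₀/|α| = 169/11.68 = 14.47 s.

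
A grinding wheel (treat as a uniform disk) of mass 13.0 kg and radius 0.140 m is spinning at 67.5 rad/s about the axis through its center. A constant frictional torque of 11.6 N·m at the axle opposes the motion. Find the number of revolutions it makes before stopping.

≈ 3.98 revolutions

I = ½MR² = (1/2)(13.0)(0.140)² = 0.1274 kg·m².
The net torque has magnitude 11.6 N·m, opposing ω.
|α| = τ/I = 11.60/0.1274 = 91.05 rad/s² (deceleration).
ω² = ω₀² − 2|α|θ with ω = 0 ⇒ θ = ω₀²/(2|α|) = 25.02 rad = 3.982 rev.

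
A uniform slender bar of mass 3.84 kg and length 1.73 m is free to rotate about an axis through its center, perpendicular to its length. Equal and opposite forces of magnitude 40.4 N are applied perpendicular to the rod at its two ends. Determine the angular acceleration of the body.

I = (1/12)ML² = (1/12)(3.84)(1.73)² = 0.9577 kg·m².
The couple gives τ = F·(L/2) + F·(L/2) = F L = (40.4)(1.73) = 69.89 N·m.
From τ = Iα: α = 69.89/0.9577 = 72.98 rad/s².

α ≈ 73.0 rad/s²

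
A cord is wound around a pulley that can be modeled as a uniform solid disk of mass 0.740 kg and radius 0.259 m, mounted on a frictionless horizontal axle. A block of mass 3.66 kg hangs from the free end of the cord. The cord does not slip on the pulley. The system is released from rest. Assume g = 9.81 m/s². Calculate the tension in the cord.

I = ½MR² = (1/2)(0.740)(0.259)² = 0.02482 kg·m².
Block: mg − T = ma. Pulley: TR = Iα. No-slip: a = αR, so T = (I/R²)a = 0.3700·a.
Then mg = (m + 0.3700)a, so a = (3.66)(9.81)/(3.66 + 0.3700) = 8.909 m/s².
T = 0.3700·a = 3.296 N.

T ≈ 3.30 N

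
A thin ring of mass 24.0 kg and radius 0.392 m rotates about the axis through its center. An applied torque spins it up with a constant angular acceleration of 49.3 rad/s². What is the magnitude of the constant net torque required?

τ ≈ 182 N·m

I = MR² = (24.0)(0.392)² = 3.688 kg·m².
τ = Iα = (3.688)(49.30) = 181.8 N·m.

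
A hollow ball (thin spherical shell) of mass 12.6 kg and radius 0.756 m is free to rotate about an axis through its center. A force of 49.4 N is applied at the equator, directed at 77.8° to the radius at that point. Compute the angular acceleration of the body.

α ≈ 7.60 rad/s²

I = (2/3)MR² = (2/3)(12.6)(0.756)² = 4.801 kg·m².
Only the tangential component produces torque: τ = F R sinθ = (49.4)(0.756) sin 77.8° = 36.50 N·m.
Newton's second law for rotation, τ = Iα, gives α = τ/I = 36.50/4.801 = 7.603 rad/s².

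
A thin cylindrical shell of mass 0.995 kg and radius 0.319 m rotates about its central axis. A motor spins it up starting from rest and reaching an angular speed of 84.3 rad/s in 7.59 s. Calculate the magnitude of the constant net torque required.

τ ≈ 1.12 N·m

I = MR² = (0.995)(0.319)² = 0.1013 kg·m².
α = Δω/Δt = (84.3 − 0)/7.59 = 11.11 rad/s².
τ = Iα = (0.1013)(11.11) = 1.125 N·m.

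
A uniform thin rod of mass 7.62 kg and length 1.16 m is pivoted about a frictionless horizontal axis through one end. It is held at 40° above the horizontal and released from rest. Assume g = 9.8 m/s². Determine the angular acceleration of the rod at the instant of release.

α ≈ 9.71 rad/s²

About the pivot, I = (1/3)ML² = (1/3)(7.62)(1.16)² = 3.418 kg·m².
The weight acts at the center, a distance L/2 = 0.5800 m from the pivot; τ = Mg(L/2) cos 40° = 33.18 N·m.
α = τ/I = 33.18/3.418 = 9.708 rad/s².
(Equivalently α = (3g/(2L)) cos 40° = 9.708 rad/s².)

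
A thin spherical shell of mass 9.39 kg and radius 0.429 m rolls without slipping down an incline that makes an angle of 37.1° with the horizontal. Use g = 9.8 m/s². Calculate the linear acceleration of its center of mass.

a ≈ 3.55 m/s²

Translation along the incline: Mg sinθ − f = Ma.
Rotation about the center: fR = Iα with I = (2/3)MR². No-slip gives a = αR, so f = (I/R²)a = (2/3)M a.
Substituting: Mg sinθ = (1 + 0.6667)Ma, so a = g sinθ/(1 + 0.6667) = (9.8) sin 37.1° / 1.667 = 3.547 m/s².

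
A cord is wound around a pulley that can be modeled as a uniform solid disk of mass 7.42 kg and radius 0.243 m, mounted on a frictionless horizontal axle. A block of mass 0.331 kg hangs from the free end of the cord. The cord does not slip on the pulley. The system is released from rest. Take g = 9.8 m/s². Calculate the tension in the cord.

T ≈ 2.98 N

I = ½MR² = (1/2)(7.42)(0.243)² = 0.2191 kg·m².
Block: mg − T = ma. Pulley: TR = Iα. No-slip: a = αR, so T = (I/R²)a = 3.710·a.
Then mg = (m + 3.710)a, so a = (0.331)(9.8)/(0.331 + 3.710) = 0.8027 m/s².
T = 3.710·a = 2.978 N.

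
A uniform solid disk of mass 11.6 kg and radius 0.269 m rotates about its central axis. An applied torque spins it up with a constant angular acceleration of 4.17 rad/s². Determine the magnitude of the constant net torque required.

τ ≈ 1.75 N·m

I = ½MR² = (1/2)(11.6)(0.269)² = 0.4197 kg·m².
τ = Iα = (0.4197)(4.170) = 1.750 N·m.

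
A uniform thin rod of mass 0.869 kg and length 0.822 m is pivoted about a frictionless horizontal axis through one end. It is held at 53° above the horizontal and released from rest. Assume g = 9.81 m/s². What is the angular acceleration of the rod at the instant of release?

About the pivot, I = (1/3)ML² = (1/3)(0.869)(0.822)² = 0.1957 kg·m².
The weight acts at the center, a distance L/2 = 0.4110 m from the pivot; τ = Mg(L/2) cos 53° = 2.109 N·m.
α = τ/I = 2.109/0.1957 = 10.77 rad/s².

α ≈ 10.8 rad/s²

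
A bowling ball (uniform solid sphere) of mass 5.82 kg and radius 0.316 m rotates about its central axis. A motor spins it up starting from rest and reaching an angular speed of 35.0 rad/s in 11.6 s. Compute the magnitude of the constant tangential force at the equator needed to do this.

F ≈ 2.22 N

I = (2/5)MR² = (2/5)(5.82)(0.316)² = 0.2325 kg·m².
α = Δω/Δt = (35.0 − 0)/11.6 = 3.017 rad/s².
The required torque is τ = Iα = (0.2325)(3.017) = 0.7014 N·m.
A tangential force at the equator gives τ = FR, so F = τ/R = 0.7014/0.316 = 2.220 N.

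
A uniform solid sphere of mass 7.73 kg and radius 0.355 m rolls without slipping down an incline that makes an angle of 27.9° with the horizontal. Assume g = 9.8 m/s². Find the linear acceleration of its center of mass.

Translation along the incline: Mg sinθ − f = Ma.
Rotation about the center: fR = Iα with I = (2/5)MR². No-slip gives a = αR, so f = (I/R²)a = (2/5)M a.
Substituting: Mg sinθ = (1 + 0.4000)Ma, so a = g sinθ/(1 + 0.4000) = (9.8) sin 27.9° / 1.400 = 3.276 m/s².

a ≈ 3.28 m/s²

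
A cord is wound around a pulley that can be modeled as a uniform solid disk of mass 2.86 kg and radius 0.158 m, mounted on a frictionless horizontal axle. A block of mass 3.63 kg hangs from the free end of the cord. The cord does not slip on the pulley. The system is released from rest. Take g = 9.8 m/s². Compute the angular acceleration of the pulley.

I = ½MR² = (1/2)(2.86)(0.158)² = 0.03570 kg·m².
Block: mg − T = ma. Pulley: TR = Iα. No-slip: a = αR, so T = (I/R²)a = 1.430·a.
Then mg = (m + 1.430)a, so a = (3.63)(9.8)/(3.63 + 1.430) = 7.030 m/s².
α = a/R = 7.030/0.158 = 44.50 rad/s².

α ≈ 44.5 rad/s²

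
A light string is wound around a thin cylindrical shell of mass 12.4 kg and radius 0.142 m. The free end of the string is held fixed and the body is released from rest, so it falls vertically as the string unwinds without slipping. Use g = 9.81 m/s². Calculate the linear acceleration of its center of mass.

Translation: Mg − T = Ma. Rotation about the center: TR = Iα with I = MR².
With a = αR: T = (I/R²)a = M a, so Mg = (1 + 1.000)Ma.
a = g/(1 + 1.000) = 9.81/2.000 = 4.905 m/s².

a ≈ 4.91 m/s²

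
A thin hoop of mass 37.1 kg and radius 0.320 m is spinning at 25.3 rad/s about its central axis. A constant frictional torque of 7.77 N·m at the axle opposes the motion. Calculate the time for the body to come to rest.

I = MR² = (37.1)(0.320)² = 3.799 kg·m².
The net torque has magnitude 7.77 N·m, opposing ω.
|α| = τ/I = 7.770/3.799 = 2.045 rad/s² (deceleration).
0 = ω₀ − |α|t ⇒ t = ω₀/|α| = 25.3/2.045 = 12.37 s.

t ≈ 12.4 s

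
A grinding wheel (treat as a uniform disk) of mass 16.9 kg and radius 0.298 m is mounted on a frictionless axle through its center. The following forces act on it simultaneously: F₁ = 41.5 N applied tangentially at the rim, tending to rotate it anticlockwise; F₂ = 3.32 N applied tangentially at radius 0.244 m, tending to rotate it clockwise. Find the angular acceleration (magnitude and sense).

I = ½MR² = (1/2)(16.9)(0.298)² = 0.7504 kg·m².
Taking anticlockwise as positive: τ₁ = +(41.5)(0.298) = +12.37 N·m; τ₂ = −(3.32)(0.244) = −0.8101 N·m.
Net torque τ = 11.56 N·m.
α = τ/I = 11.56/0.7504 = 15.40 rad/s².

α ≈ 15.4 rad/s², anticlockwise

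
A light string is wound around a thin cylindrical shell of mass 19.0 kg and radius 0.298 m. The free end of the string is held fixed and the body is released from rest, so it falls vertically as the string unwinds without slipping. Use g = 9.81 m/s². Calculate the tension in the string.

Translation: Mg − T = Ma. Rotation about the center: TR = Iα with I = MR².
With a = αR: T = (I/R²)a = M a, so Mg = (1 + 1.000)Ma.
a = g/(1 + 1.000) = 9.81/2.000 = 4.905 m/s².
T = 1.000·M·a = (1.000)(19.0)(4.905) = 93.20 N.

T ≈ 93.2 N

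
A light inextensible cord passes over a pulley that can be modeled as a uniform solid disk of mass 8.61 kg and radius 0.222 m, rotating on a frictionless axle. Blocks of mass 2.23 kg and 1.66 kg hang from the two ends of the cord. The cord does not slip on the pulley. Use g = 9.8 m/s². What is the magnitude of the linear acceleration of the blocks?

a ≈ 0.682 m/s²

I = ½MR² = (1/2)(8.61)(0.222)² = 0.2122 kg·m².
Heavier block: m₁g − T₁ = m₁a. Lighter block: T₂ − m₂g = m₂a.
Pulley: (T₁ − T₂)R = Iα = I(a/R), so T₁ − T₂ = (I/R²)a = (1/2)M_p a = 4.305·a.
Adding the three: (m₁ − m₂)g = (m₁ + m₂ + 4.305)a, so a = (2.23 − 1.66)(9.8)/(2.23 + 1.66 + 4.305) = 0.6816 m/s².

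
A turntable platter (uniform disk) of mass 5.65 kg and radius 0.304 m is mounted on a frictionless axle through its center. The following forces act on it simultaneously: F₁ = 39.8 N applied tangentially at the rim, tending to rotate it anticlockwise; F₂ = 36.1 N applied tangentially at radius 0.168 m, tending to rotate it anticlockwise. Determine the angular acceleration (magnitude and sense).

α ≈ 69.6 rad/s², anticlockwise

I = ½MR² = (1/2)(5.65)(0.304)² = 0.2611 kg·m².
Taking anticlockwise as positive: τ₁ = +(39.8)(0.304) = +12.10 N·m; τ₂ = +(36.1)(0.168) = +6.065 N·m.
Net torque τ = 18.16 N·m.
α = τ/I = 18.16/0.2611 = 69.57 rad/s².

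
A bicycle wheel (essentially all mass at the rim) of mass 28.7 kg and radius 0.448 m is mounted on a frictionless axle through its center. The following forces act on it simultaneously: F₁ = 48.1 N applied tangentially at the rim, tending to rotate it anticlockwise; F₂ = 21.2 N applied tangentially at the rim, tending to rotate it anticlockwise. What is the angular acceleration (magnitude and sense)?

I = MR² = (28.7)(0.448)² = 5.760 kg·m².
Taking anticlockwise as positive: τ₁ = +(48.1)(0.448) = +21.55 N·m; τ₂ = +(21.2)(0.448) = +9.498 N·m.
Net torque τ = 31.05 N·m.
α = τ/I = 31.05/5.760 = 5.390 rad/s².

α ≈ 5.39 rad/s², anticlockwise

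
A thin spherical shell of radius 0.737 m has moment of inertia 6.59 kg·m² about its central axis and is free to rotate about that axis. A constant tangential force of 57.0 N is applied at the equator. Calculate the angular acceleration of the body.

α ≈ 6.37 rad/s²

τ = F R = (57.0)(0.737) = 42.01 N·m.
Newton's second law for rotation, τ = Iα, gives α = τ/I = 42.01/6.590 = 6.375 rad/s².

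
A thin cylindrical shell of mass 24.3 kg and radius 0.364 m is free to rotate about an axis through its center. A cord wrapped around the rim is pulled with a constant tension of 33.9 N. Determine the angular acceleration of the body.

α ≈ 3.83 rad/s²

I = MR² = (24.3)(0.364)² = 3.220 kg·m².
τ = F R = (33.9)(0.364) = 12.34 N·m.
From τ = Iα: α = 12.34/3.220 = 3.833 rad/s².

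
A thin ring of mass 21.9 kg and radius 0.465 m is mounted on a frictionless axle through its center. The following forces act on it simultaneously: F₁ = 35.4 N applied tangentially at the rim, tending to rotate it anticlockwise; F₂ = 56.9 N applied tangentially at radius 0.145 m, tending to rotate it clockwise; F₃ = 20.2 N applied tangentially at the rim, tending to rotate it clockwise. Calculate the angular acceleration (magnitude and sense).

I = MR² = (21.9)(0.465)² = 4.735 kg·m².
Taking anticlockwise as positive: τ₁ = +(35.4)(0.465) = +16.46 N·m; τ₂ = −(56.9)(0.145) = −8.250 N·m; τ₃ = −(20.2)(0.465) = −9.393 N·m.
Net torque τ = -1.183 N·m.
α = τ/I = -1.183/4.735 = -0.2497 rad/s².

α ≈ 0.250 rad/s², clockwise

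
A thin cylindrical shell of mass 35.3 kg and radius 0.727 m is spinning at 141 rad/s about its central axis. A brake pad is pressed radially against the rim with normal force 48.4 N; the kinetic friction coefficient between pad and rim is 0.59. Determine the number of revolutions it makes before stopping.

≈ 1420 revolutions

I = MR² = (35.3)(0.727)² = 18.66 kg·m².
Friction force f = μN = (0.59)(48.4) = 28.56 N at the rim; torque magnitude τ = fR = 20.76 N·m, opposing ω.
|α| = τ/I = 20.76/18.66 = 1.113 rad/s² (deceleration).
ω² = ω₀² − 2|α|θ with ω = 0 ⇒ θ = ω₀²/(2|α|) = 8933 rad = 1422 rev.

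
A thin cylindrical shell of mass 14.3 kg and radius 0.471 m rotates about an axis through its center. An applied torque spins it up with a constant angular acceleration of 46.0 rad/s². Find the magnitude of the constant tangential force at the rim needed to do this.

F ≈ 310 N

I = MR² = (14.3)(0.471)² = 3.172 kg·m².
The required torque is τ = Iα = (3.172)(46.00) = 145.9 N·m.
A tangential force at the rim gives τ = FR, so F = τ/R = 145.9/0.471 = 309.8 N.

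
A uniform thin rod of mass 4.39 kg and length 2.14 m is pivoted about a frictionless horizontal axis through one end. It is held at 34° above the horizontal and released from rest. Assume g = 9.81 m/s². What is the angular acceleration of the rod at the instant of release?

α ≈ 5.70 rad/s²

About the pivot, I = (1/3)ML² = (1/3)(4.39)(2.14)² = 6.701 kg·m².
The weight acts at the center, a distance L/2 = 1.070 m from the pivot; τ = Mg(L/2) cos 34° = 38.20 N·m.
α = τ/I = 38.20/6.701 = 5.701 rad/s².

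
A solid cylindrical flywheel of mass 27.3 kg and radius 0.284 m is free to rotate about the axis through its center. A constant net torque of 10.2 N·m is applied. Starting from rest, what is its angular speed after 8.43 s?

ω ≈ 78.1 rad/s

I = ½MR² = (1/2)(27.3)(0.284)² = 1.101 kg·m².
α = τ/I = 10.2/1.101 = 9.265 rad/s².
ω = ω₀ + αt = 0 + (9.265)(8.43) = 78.10 rad/s.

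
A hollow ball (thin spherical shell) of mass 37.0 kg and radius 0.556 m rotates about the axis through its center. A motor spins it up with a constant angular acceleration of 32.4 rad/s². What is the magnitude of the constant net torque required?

I = (2/3)MR² = (2/3)(37.0)(0.556)² = 7.625 kg·m².
τ = Iα = (7.625)(32.40) = 247.1 N·m.

τ ≈ 247 N·m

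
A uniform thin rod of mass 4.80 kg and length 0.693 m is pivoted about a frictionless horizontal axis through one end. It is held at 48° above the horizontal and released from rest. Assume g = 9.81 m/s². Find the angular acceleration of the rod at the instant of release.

α ≈ 14.2 rad/s²

About the pivot, I = (1/3)ML² = (1/3)(4.80)(0.693)² = 0.7684 kg·m².
The weight acts at the center, a distance L/2 = 0.3465 m from the pivot; τ = Mg(L/2) cos 48° = 10.92 N·m.
α = τ/I = 10.92/0.7684 = 14.21 rad/s².
(Equivalently α = (3g/(2L)) cos 48° = 14.21 rad/s².)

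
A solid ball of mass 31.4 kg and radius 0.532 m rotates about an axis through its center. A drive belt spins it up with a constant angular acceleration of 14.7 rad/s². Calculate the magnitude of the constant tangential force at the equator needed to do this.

I = (2/5)MR² = (2/5)(31.4)(0.532)² = 3.555 kg·m².
The required torque is τ = Iα = (3.555)(14.70) = 52.26 N·m.
A tangential force at the equator gives τ = FR, so F = τ/R = 52.26/0.532 = 98.22 N.

F ≈ 98.2 N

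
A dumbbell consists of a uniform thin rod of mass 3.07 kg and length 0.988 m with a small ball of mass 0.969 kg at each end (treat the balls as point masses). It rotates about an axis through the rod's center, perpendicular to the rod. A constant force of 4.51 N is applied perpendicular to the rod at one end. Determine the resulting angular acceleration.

α ≈ 3.08 rad/s²

I_rod = (1/12)ML² = (1/12)(3.07)(0.988)² = 0.2497 kg·m².
I_balls = 2·m·(L/2)² = 2(0.969)(0.4940)² = 0.4729 kg·m².
Total I = 0.7227 kg·m².
τ = F·(L/2) = (4.51)(0.494) = 2.228 N·m.
α = τ/I = 2.228/0.7227 = 3.083 rad/s².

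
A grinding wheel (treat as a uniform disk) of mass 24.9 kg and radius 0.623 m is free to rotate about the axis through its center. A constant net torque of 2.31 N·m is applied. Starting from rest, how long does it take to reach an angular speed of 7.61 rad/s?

I = ½MR² = (1/2)(24.9)(0.623)² = 4.832 kg·m².
α = τ/I = 2.31/4.832 = 0.4780 rad/s².
ω = αt ⇒ t = ω/α = 7.61/0.4780 = 15.92 s.

t ≈ 15.9 s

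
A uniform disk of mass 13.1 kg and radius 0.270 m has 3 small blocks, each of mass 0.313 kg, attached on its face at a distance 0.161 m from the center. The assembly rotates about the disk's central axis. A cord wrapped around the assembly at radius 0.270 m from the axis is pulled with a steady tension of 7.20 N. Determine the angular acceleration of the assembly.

α ≈ 3.87 rad/s²

I_disk = ½MR² = ½(13.1)(0.270)² = 0.4775 kg·m².
I_blocks = 3·m·r² = 3(0.313)(0.161)² = 0.02434 kg·m².
Total I = 0.5018 kg·m².
τ = F r = (7.20)(0.270) = 1.944 N·m.
α = τ/I = 1.944/0.5018 = 3.874 rad/s².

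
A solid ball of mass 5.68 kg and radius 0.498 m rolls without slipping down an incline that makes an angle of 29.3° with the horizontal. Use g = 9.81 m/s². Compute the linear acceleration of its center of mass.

Translation along the incline: Mg sinθ − f = Ma.
Rotation about the center: fR = Iα with I = (2/5)MR². No-slip gives a = αR, so f = (I/R²)a = (2/5)M a.
Substituting: Mg sinθ = (1 + 0.4000)Ma, so a = g sinθ/(1 + 0.4000) = (9.81) sin 29.3° / 1.400 = 3.429 m/s².

a ≈ 3.43 m/s²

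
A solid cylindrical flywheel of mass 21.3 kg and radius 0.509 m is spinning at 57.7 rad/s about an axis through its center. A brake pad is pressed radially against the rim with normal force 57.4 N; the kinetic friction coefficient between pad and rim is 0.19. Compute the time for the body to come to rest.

I = ½MR² = (1/2)(21.3)(0.509)² = 2.759 kg·m².
Friction force f = μN = (0.19)(57.4) = 10.91 N at the rim; torque magnitude τ = fR = 5.551 N·m, opposing ω.
|α| = τ/I = 5.551/2.759 = 2.012 rad/s² (deceleration).
0 = ω₀ − |α|t ⇒ t = ω₀/|α| = 57.7/2.012 = 28.68 s.

t ≈ 28.7 s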